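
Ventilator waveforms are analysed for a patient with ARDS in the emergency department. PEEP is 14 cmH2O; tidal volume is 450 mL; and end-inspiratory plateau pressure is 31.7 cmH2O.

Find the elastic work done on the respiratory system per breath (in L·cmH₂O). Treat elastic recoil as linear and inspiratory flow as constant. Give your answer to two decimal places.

3.98

Elastic work ≈ ½ × (Pplat − PEEP) × Vt = 0.5 × (31.7 − 14) × 0.450 L = 0.5 × 17.7 × 0.450 = 3.983 L·cmH2O.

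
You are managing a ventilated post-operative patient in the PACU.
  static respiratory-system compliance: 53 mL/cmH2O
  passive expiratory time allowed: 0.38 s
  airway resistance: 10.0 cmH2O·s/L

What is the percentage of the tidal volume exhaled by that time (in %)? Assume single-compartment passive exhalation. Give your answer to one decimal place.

51.2

τ = R × C = 10.0 × 53 mL/cmH2O = 10.0 × 0.053 L/cmH2O = 0.53 s.
Passive exhalation: V(t)/V₀ = e^(−t/τ) = e^(−0.38/0.53) = 0.4882.
Fraction exhaled = 1 − 0.4882 = 0.5118 → 51.18%.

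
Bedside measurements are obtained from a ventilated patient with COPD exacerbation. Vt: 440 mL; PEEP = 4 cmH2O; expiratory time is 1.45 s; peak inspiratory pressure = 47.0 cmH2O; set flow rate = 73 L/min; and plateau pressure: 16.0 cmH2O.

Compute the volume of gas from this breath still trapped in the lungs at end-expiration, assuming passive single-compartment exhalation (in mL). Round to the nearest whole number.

Flow: 73 L/min ÷ 60 = 1.2167 L/s.
R = (PIP − Pplat)/V̇ = (47.0 − 16.0) / 1.2167 = 31.0/1.2167 = 25.479 cmH2O·s/L.
C = Vt/(Pplat − PEEP) = 440.0 / (16.0 − 4) = 440.0/12.0 = 36.667 mL/cmH2O.
τ = R × C = 25.479 × 0.03667 L/cmH2O = 0.9343 s.
Fraction remaining = e^(−Te/τ) = e^(−1.45/0.9343) = 0.2118.
Trapped volume = 440.0 × 0.2118 = 93.192 mL.

93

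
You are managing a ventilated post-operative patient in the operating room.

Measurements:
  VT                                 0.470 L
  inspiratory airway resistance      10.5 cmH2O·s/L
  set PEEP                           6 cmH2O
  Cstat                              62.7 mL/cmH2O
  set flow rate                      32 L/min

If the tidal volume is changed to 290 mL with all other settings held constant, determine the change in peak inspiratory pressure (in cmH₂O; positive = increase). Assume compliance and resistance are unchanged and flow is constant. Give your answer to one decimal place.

-2.9

PIP = Vt/C + R·V̇ + PEEP (constant-flow equation of motion).
Only the elastic term changes: ΔPIP = ΔVt / C = (290 − 470) / 62.7 = -2.871 cmH2O.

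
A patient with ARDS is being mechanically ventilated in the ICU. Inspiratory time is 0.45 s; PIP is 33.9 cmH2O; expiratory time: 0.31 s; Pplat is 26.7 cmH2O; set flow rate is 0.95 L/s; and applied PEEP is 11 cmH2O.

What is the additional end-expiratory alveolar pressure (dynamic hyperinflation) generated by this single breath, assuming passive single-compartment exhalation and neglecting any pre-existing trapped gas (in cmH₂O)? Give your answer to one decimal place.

Vt = flow × Ti = 0.95 L/s × 0.45 s × 1000 mL/L = 427.5 mL.
R = (PIP − Pplat)/V̇ = (33.9 − 26.7) / 0.95 = 7.2/0.95 = 7.579 cmH2O·s/L.
C = Vt/(Pplat − PEEP) = 427.5 / (26.7 − 11) = 427.5/15.7 = 27.229 mL/cmH2O.
τ = R × C = 7.579 × 0.02723 L/cmH2O = 0.2064 s.
Fraction remaining = e^(−Te/τ) = e^(−0.31/0.2064) = 0.2227; trapped volume = 427.5 × 0.2227 = 95.204 mL.
Additional alveolar pressure from trapping ≈ V_trapped / C = 95.204 / 27.229 = 3.496 cmH2O.

3.5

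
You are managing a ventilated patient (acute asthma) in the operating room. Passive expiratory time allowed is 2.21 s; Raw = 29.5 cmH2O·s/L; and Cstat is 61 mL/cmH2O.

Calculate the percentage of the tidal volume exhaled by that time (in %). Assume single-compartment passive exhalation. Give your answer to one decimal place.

τ = R × C = 29.5 × 61 mL/cmH2O = 29.5 × 0.061 L/cmH2O = 1.8 s.
Passive exhalation: V(t)/V₀ = e^(−t/τ) = e^(−2.21/1.8) = 0.2929.
Fraction exhaled = 1 − 0.2929 = 0.7071 → 70.71%.

70.7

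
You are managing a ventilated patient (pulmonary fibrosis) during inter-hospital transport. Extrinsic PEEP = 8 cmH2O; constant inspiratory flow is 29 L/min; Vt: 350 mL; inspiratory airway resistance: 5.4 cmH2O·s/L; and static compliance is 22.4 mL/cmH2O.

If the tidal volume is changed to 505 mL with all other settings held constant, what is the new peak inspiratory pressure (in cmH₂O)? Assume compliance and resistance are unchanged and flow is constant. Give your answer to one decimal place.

Flow: 29 L/min ÷ 60 = 0.4833 L/s.
PIP = Vt/C + R·V̇ + PEEP (constant-flow equation of motion).
Only the elastic term changes: ΔPIP = ΔVt / C = (505 − 350) / 22.4 = 6.92 cmH2O.
Original PIP = 350/22.4 + 5.4×0.4833 + 8 = 26.235 cmH2O; new PIP = 26.235 + (6.92) = 33.155 cmH2O.

33.2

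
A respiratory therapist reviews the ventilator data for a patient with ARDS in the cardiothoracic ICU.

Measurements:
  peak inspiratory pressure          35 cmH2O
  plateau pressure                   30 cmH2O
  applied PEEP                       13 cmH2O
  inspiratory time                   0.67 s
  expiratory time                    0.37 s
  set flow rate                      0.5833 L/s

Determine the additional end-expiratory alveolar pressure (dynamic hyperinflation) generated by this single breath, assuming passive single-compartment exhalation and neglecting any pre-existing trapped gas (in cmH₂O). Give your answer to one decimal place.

2.6

Vt = flow × Ti = 0.5833 L/s × 0.67 s × 1000 mL/L = 390.81 mL.
R = (PIP − Pplat)/V̇ = (35 − 30) / 0.5833 = 5.0/0.5833 = 8.572 cmH2O·s/L.
C = Vt/(Pplat − PEEP) = 390.81 / (30 − 13) = 390.81/17.0 = 22.989 mL/cmH2O.
τ = R × C = 8.572 × 0.02299 L/cmH2O = 0.1971 s.
Fraction remaining = e^(−Te/τ) = e^(−0.37/0.1971) = 0.153; trapped volume = 390.81 × 0.153 = 59.794 mL.
Additional alveolar pressure from trapping ≈ V_trapped / C = 59.794 / 22.989 = 2.601 cmH2O.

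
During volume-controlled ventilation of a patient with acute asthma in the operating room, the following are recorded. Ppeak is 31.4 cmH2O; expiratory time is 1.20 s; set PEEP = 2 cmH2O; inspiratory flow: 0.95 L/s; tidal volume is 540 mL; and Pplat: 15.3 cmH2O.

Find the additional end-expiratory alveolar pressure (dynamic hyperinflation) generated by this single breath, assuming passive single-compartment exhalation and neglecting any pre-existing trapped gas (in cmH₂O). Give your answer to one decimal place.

R = (PIP − Pplat)/V̇ = (31.4 − 15.3) / 0.95 = 16.1/0.95 = 16.947 cmH2O·s/L.
C = Vt/(Pplat − PEEP) = 540.0 / (15.3 − 2) = 540.0/13.3 = 40.602 mL/cmH2O.
τ = R × C = 16.947 × 0.0406 L/cmH2O = 0.688 s.
Fraction remaining = e^(−Te/τ) = e^(−1.20/0.688) = 0.1748; trapped volume = 540.0 × 0.1748 = 94.392 mL.
Additional alveolar pressure from trapping ≈ V_trapped / C = 94.392 / 40.602 = 2.325 cmH2O.

2.3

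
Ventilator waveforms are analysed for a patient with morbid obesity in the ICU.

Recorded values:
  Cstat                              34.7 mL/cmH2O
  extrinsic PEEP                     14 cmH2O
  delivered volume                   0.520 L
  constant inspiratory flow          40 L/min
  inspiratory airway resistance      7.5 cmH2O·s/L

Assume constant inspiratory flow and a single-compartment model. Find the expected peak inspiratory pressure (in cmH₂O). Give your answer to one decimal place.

Flow: 40 L/min ÷ 60 = 0.6667 L/s.
Equation of motion (constant flow): PIP = Vt/C + R·V̇ + PEEP.
PIP = 520/34.7 + 7.5×0.6667 + 14 = 14.986 + 5.0 + 14 = 33.986 cmH2O.

34.0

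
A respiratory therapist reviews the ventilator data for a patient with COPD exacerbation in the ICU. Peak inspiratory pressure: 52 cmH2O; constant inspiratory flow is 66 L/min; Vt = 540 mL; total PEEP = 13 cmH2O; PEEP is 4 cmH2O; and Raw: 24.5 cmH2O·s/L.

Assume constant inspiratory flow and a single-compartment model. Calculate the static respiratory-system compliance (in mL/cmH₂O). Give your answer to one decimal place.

Flow: 66 L/min ÷ 60 = 1.1 L/s.
Total PEEP = 13 cmH2O (set 4 + intrinsic 9); this is the baseline alveolar pressure.
Equation of motion (constant flow): PIP = Vt/C + R·V̇ + PEEP.
Vt/C = PIP − R·V̇ − PEEP = 52 − 24.5×1.1 − 13 = 52 − 26.95 − 13 = 12.05 cmH2O.
C = Vt / 12.05 = 540 / 12.05 = 44.813 mL/cmH2O.

44.8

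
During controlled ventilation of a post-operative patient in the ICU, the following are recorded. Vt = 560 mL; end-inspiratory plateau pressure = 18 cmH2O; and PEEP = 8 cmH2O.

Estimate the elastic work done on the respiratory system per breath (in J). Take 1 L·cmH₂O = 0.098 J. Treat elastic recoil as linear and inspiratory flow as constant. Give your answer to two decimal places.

Elastic work ≈ ½ × (Pplat − PEEP) × Vt = 0.5 × (18 − 8) × 0.560 L = 0.5 × 10.0 × 0.560 = 2.8 L·cmH2O.
× 0.098 J/(L·cmH2O) → 0.2744 J.

0.27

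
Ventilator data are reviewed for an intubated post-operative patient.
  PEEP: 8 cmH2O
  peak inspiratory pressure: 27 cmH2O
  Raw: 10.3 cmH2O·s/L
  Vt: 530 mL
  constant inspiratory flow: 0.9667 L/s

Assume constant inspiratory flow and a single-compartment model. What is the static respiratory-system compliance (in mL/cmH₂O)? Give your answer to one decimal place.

Equation of motion (constant flow): PIP = Vt/C + R·V̇ + PEEP.
Vt/C = PIP − R·V̇ − PEEP = 27 − 10.3×0.9667 − 8 = 27 − 9.957 − 8 = 9.043 cmH2O.
C = Vt / 9.043 = 530 / 9.043 = 58.609 mL/cmH2O.

58.6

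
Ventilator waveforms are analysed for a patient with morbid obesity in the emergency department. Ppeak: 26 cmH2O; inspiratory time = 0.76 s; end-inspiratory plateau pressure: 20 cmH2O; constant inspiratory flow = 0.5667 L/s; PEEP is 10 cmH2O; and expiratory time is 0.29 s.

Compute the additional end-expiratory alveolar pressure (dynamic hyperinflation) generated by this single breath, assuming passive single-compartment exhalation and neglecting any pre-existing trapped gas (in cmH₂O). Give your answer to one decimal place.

Vt = flow × Ti = 0.5667 L/s × 0.76 s × 1000 mL/L = 430.69 mL.
R = (PIP − Pplat)/V̇ = (26 − 20) / 0.5667 = 6.0/0.5667 = 10.588 cmH2O·s/L.
C = Vt/(Pplat − PEEP) = 430.69 / (20 − 10) = 430.69/10.0 = 43.069 mL/cmH2O.
τ = R × C = 10.588 × 0.04307 L/cmH2O = 0.456 s.
Fraction remaining = e^(−Te/τ) = e^(−0.29/0.456) = 0.5294; trapped volume = 430.69 × 0.5294 = 228.01 mL.
Additional alveolar pressure from trapping ≈ V_trapped / C = 228.01 / 43.069 = 5.294 cmH2O.

5.3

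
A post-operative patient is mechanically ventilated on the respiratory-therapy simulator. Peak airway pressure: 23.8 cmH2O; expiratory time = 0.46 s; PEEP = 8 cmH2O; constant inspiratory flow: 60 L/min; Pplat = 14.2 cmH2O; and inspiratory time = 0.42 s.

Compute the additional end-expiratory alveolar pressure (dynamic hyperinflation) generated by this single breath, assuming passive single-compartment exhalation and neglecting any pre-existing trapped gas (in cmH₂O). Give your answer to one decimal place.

Flow: 60 L/min ÷ 60 = 1 L/s.
Vt = flow × Ti = 1 L/s × 0.42 s × 1000 mL/L = 420.0 mL.
R = (PIP − Pplat)/V̇ = (23.8 − 14.2) / 1 = 9.6/1 = 9.6 cmH2O·s/L.
C = Vt/(Pplat − PEEP) = 420.0 / (14.2 − 8) = 420.0/6.2 = 67.742 mL/cmH2O.
τ = R × C = 9.6 × 0.06774 L/cmH2O = 0.6503 s.
Fraction remaining = e^(−Te/τ) = e^(−0.46/0.6503) = 0.4929; trapped volume = 420.0 × 0.4929 = 207.02 mL.
Additional alveolar pressure from trapping ≈ V_trapped / C = 207.02 / 67.742 = 3.056 cmH2O.

3.1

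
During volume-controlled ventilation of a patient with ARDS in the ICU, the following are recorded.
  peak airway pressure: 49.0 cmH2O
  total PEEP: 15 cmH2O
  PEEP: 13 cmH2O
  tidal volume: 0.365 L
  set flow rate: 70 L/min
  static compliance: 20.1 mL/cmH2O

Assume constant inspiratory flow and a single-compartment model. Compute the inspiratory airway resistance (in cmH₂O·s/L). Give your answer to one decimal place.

Flow: 70 L/min ÷ 60 = 1.1667 L/s.
Total PEEP = 15 cmH2O (set 13 + intrinsic 2); this is the baseline alveolar pressure.
Equation of motion (constant flow): PIP = Vt/C + R·V̇ + PEEP.
R·V̇ = PIP − Vt/C − PEEP = 49.0 − 365/20.1 − 15 = 49.0 − 18.159 − 15 = 15.841 cmH2O.
R = 15.841 / 1.1667 = 13.578 cmH2O·s/L.

13.6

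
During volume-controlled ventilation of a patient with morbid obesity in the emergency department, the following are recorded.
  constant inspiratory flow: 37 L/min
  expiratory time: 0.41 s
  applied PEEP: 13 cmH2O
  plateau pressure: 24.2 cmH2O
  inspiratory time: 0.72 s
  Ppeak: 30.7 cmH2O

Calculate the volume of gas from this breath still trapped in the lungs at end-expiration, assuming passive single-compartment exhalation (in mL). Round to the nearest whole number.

166

Flow: 37 L/min ÷ 60 = 0.6167 L/s.
Vt = flow × Ti = 0.6167 L/s × 0.72 s × 1000 mL/L = 444.02 mL.
R = (PIP − Pplat)/V̇ = (30.7 − 24.2) / 0.6167 = 6.5/0.6167 = 10.54 cmH2O·s/L.
C = Vt/(Pplat − PEEP) = 444.02 / (24.2 − 13) = 444.02/11.2 = 39.645 mL/cmH2O.
τ = R × C = 10.54 × 0.03965 L/cmH2O = 0.4179 s.
Fraction remaining = e^(−Te/τ) = e^(−0.41/0.4179) = 0.3749.
Trapped volume = 444.02 × 0.3749 = 166.46 mL.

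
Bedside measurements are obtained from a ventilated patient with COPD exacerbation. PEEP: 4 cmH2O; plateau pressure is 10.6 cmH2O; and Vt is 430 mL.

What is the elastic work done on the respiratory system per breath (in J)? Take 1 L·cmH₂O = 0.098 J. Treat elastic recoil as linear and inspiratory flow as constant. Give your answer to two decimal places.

Elastic work ≈ ½ × (Pplat − PEEP) × Vt = 0.5 × (10.6 − 4) × 0.430 L = 0.5 × 6.6 × 0.430 = 1.419 L·cmH2O.
× 0.098 J/(L·cmH2O) → 0.1391 J.

0.14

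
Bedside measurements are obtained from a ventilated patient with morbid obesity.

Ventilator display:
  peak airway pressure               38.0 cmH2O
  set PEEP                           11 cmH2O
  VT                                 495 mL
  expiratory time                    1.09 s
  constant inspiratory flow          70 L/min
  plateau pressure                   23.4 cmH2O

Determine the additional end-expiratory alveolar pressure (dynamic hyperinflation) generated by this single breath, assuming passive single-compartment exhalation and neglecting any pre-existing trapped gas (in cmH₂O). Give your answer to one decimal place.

1.4

Flow: 70 L/min ÷ 60 = 1.1667 L/s.
R = (PIP − Pplat)/V̇ = (38.0 − 23.4) / 1.1667 = 14.6/1.1667 = 12.514 cmH2O·s/L.
C = Vt/(Pplat − PEEP) = 495.0 / (23.4 − 11) = 495.0/12.4 = 39.919 mL/cmH2O.
τ = R × C = 12.514 × 0.03992 L/cmH2O = 0.4996 s.
Fraction remaining = e^(−Te/τ) = e^(−1.09/0.4996) = 0.1128; trapped volume = 495.0 × 0.1128 = 55.836 mL.
Additional alveolar pressure from trapping ≈ V_trapped / C = 55.836 / 39.919 = 1.399 cmH2O.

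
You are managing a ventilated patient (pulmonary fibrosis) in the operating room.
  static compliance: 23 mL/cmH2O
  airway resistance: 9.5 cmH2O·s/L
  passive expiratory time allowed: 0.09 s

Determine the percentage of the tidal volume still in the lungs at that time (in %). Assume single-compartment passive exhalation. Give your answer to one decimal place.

τ = R × C = 9.5 × 23 mL/cmH2O = 9.5 × 0.023 L/cmH2O = 0.2185 s.
Passive exhalation: V(t)/V₀ = e^(−t/τ) = e^(−0.09/0.2185) = 0.6624.
Fraction remaining = 0.6624 → 66.24%.

66.2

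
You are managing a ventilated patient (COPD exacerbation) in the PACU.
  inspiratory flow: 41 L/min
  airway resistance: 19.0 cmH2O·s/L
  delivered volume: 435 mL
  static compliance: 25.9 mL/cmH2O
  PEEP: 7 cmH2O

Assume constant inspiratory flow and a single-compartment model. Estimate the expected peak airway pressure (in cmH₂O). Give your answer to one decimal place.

36.8

Flow: 41 L/min ÷ 60 = 0.6833 L/s.
Equation of motion (constant flow): PIP = Vt/C + R·V̇ + PEEP.
PIP = 435/25.9 + 19.0×0.6833 + 7 = 16.795 + 12.983 + 7 = 36.778 cmH2O.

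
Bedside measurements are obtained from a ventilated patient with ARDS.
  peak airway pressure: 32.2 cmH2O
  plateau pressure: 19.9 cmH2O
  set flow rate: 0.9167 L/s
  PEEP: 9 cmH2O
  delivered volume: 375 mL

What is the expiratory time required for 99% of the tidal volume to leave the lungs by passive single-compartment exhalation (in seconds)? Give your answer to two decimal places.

R = (PIP − Pplat)/V̇ = (32.2 − 19.9) / 0.9167 = 12.3/0.9167 = 13.418 cmH2O·s/L.
C = Vt/(Pplat − PEEP) = 375.0 / (19.9 − 9) = 375.0/10.9 = 34.404 mL/cmH2O.
τ = R × C = 13.418 × 0.0344 L/cmH2O = 0.4616 s.
t = −τ·ln(1 − 0.99) = −0.4616·ln(0.01) = 2.126 s.

2.13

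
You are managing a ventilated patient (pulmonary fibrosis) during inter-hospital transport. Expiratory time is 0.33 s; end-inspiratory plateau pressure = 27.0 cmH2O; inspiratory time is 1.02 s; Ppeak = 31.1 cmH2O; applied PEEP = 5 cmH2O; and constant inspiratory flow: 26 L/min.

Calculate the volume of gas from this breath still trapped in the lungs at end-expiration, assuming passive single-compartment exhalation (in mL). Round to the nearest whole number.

78

Flow: 26 L/min ÷ 60 = 0.4333 L/s.
Vt = flow × Ti = 0.4333 L/s × 1.02 s × 1000 mL/L = 441.97 mL.
R = (PIP − Pplat)/V̇ = (31.1 − 27.0) / 0.4333 = 4.1/0.4333 = 9.462 cmH2O·s/L.
C = Vt/(Pplat − PEEP) = 441.97 / (27.0 − 5) = 441.97/22.0 = 20.09 mL/cmH2O.
τ = R × C = 9.462 × 0.02009 L/cmH2O = 0.1901 s.
Fraction remaining = e^(−Te/τ) = e^(−0.33/0.1901) = 0.1762.
Trapped volume = 441.97 × 0.1762 = 77.875 mL.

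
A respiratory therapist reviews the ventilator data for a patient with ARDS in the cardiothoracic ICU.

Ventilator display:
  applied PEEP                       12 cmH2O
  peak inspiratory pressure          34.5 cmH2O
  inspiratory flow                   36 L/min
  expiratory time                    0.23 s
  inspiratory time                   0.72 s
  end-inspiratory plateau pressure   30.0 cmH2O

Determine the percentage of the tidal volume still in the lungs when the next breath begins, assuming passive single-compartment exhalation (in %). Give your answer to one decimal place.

Flow: 36 L/min ÷ 60 = 0.6 L/s.
Vt = flow × Ti = 0.6 L/s × 0.72 s × 1000 mL/L = 432.0 mL.
R = (PIP − Pplat)/V̇ = (34.5 − 30.0) / 0.6 = 4.5/0.6 = 7.5 cmH2O·s/L.
C = Vt/(Pplat − PEEP) = 432.0 / (30.0 − 12) = 432.0/18.0 = 24.0 mL/cmH2O.
τ = R × C = 7.5 × 0.024 L/cmH2O = 0.18 s.
Fraction remaining at end-expiration = e^(−Te/τ) = e^(−0.23/0.18) = 0.2787 → 27.87%.

27.9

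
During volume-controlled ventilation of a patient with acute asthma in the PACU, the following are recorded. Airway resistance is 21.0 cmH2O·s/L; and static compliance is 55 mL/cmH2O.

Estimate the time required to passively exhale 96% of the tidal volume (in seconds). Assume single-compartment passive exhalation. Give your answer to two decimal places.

3.72

τ = R × C = 21.0 × 55 mL/cmH2O = 21.0 × 0.055 L/cmH2O = 1.155 s.
Exhaled fraction f = 1 − e^(−t/τ) → t = −τ·ln(1 − f) = −1.155·ln(0.04) = 3.718 s.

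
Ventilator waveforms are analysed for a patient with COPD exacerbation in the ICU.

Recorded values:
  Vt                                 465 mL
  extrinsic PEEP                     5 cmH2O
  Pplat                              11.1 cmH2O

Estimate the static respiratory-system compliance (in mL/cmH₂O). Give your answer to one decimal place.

Cstat = Vt / (Pplat − PEEP) = 465 / (11.1 − 5) = 465 / 6.1 = 76.23 mL/cmH2O.

76.2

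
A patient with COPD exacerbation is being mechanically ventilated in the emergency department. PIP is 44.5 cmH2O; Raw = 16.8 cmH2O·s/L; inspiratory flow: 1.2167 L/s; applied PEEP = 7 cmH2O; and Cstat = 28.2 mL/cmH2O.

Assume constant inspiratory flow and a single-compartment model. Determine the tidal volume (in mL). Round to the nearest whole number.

481

Equation of motion (constant flow): PIP = Vt/C + R·V̇ + PEEP.
Vt/C = PIP − R·V̇ − PEEP = 44.5 − 20.441 − 7 = 17.059 cmH2O.
Vt = C × 17.059 = 28.2 × 17.059 = 481.06 mL.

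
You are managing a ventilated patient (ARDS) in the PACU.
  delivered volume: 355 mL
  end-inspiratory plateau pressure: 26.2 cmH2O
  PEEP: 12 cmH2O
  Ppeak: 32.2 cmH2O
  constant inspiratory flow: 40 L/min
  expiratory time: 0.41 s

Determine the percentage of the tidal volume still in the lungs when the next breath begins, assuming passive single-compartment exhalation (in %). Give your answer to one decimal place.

16.2

Flow: 40 L/min ÷ 60 = 0.6667 L/s.
R = (PIP − Pplat)/V̇ = (32.2 − 26.2) / 0.6667 = 6.0/0.6667 = 9.0 cmH2O·s/L.
C = Vt/(Pplat − PEEP) = 355.0 / (26.2 − 12) = 355.0/14.2 = 25.0 mL/cmH2O.
τ = R × C = 9.0 × 0.025 L/cmH2O = 0.225 s.
Fraction remaining at end-expiration = e^(−Te/τ) = e^(−0.41/0.225) = 0.1617 → 16.17%.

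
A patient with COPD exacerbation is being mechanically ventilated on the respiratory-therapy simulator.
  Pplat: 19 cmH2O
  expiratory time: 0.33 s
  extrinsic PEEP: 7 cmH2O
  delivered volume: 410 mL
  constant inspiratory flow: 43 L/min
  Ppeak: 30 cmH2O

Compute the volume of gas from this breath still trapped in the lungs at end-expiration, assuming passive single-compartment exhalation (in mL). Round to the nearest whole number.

Flow: 43 L/min ÷ 60 = 0.7167 L/s.
R = (PIP − Pplat)/V̇ = (30 − 19) / 0.7167 = 11.0/0.7167 = 15.348 cmH2O·s/L.
C = Vt/(Pplat − PEEP) = 410.0 / (19 − 7) = 410.0/12.0 = 34.167 mL/cmH2O.
τ = R × C = 15.348 × 0.03417 L/cmH2O = 0.5244 s.
Fraction remaining = e^(−Te/τ) = e^(−0.33/0.5244) = 0.533.
Trapped volume = 410.0 × 0.533 = 218.53 mL.

219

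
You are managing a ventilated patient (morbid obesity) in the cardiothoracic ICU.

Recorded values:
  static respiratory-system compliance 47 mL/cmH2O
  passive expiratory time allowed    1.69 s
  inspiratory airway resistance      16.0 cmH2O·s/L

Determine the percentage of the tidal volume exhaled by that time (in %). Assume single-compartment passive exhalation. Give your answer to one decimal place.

τ = R × C = 16.0 × 47 mL/cmH2O = 16.0 × 0.047 L/cmH2O = 0.752 s.
Passive exhalation: V(t)/V₀ = e^(−t/τ) = e^(−1.69/0.752) = 0.1057.
Fraction exhaled = 1 − 0.1057 = 0.8943 → 89.43%.

89.4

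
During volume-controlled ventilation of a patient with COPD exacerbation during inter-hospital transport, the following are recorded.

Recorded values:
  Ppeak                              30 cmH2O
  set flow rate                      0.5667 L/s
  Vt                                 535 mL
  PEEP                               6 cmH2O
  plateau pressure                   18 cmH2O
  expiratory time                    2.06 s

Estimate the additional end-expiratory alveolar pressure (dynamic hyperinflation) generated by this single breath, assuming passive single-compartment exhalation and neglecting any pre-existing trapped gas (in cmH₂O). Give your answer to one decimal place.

1.4

R = (PIP − Pplat)/V̇ = (30 − 18) / 0.5667 = 12.0/0.5667 = 21.175 cmH2O·s/L.
C = Vt/(Pplat − PEEP) = 535.0 / (18 − 6) = 535.0/12.0 = 44.583 mL/cmH2O.
τ = R × C = 21.175 × 0.04458 L/cmH2O = 0.944 s.
Fraction remaining = e^(−Te/τ) = e^(−2.06/0.944) = 0.1128; trapped volume = 535.0 × 0.1128 = 60.348 mL.
Additional alveolar pressure from trapping ≈ V_trapped / C = 60.348 / 44.583 = 1.354 cmH2O.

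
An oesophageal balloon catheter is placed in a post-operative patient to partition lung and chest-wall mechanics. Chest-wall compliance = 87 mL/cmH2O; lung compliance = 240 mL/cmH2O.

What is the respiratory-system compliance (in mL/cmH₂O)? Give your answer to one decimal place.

Lung and chest wall are elastances in series: 1/Crs = 1/CL + 1/Ccw.
1/Crs = 1/240 + 1/87 = 0.01566.
Crs = 63.857 mL/cmH2O.

63.9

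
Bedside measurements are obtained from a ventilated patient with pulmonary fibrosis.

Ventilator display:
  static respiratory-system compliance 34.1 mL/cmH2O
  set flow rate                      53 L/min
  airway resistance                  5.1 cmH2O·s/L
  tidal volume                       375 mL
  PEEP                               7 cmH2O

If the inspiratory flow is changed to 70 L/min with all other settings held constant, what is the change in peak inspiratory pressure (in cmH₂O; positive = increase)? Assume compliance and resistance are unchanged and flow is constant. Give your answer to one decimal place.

Flow: 53 L/min ÷ 60 = 0.8833 L/s.
New flow: 70 L/min ÷ 60 = 1.1667 L/s.
PIP = Vt/C + R·V̇ + PEEP (constant-flow equation of motion).
Only the resistive term changes: ΔPIP = R × ΔV̇ = 5.1 × (1.1667 − 0.8833) = 5.1 × 0.2834 = 1.445 cmH2O.

1.4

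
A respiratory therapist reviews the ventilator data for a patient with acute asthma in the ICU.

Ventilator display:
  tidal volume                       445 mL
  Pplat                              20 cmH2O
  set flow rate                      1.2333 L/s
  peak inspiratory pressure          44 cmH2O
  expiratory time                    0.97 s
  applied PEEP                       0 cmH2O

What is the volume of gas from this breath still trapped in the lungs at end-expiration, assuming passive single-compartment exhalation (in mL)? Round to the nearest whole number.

47

R = (PIP − Pplat)/V̇ = (44 − 20) / 1.2333 = 24.0/1.2333 = 19.46 cmH2O·s/L.
C = Vt/(Pplat − PEEP) = 445.0 / (20 − 0) = 445.0/20.0 = 22.25 mL/cmH2O.
τ = R × C = 19.46 × 0.02225 L/cmH2O = 0.433 s.
Fraction remaining = e^(−Te/τ) = e^(−0.97/0.433) = 0.1064.
Trapped volume = 445.0 × 0.1064 = 47.348 mL.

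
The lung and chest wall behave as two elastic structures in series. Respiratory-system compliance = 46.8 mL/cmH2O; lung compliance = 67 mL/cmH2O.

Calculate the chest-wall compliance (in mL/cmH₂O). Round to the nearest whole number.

1/Ccw = 1/Crs − 1/CL.
1/Ccw = 1/46.8 − 1/67 = 0.006442.
Ccw = 155.23 mL/cmH2O.

155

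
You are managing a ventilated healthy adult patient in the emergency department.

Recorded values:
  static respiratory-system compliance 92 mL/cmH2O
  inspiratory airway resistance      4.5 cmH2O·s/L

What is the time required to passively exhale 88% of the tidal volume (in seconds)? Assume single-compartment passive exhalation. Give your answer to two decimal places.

0.88

τ = R × C = 4.5 × 92 mL/cmH2O = 4.5 × 0.092 L/cmH2O = 0.414 s.
Exhaled fraction f = 1 − e^(−t/τ) → t = −τ·ln(1 − f) = −0.414·ln(0.12) = 0.8778 s.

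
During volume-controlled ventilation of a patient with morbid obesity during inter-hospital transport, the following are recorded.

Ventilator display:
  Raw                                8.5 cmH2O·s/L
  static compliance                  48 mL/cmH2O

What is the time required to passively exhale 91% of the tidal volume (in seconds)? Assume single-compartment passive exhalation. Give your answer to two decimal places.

0.98

τ = R × C = 8.5 × 48 mL/cmH2O = 8.5 × 0.048 L/cmH2O = 0.408 s.
Exhaled fraction f = 1 − e^(−t/τ) → t = −τ·ln(1 − f) = −0.408·ln(0.09) = 0.9824 s.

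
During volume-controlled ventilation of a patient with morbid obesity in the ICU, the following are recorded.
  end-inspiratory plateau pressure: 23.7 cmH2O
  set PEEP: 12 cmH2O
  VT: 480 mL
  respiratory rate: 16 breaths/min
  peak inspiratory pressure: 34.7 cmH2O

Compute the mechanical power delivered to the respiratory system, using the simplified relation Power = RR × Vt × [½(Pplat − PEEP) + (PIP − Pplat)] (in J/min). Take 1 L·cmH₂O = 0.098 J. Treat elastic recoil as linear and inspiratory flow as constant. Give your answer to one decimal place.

12.7

Per-breath work = Vt × [½(Pplat−PEEP) + (PIP−Pplat)] = 0.480 × [0.5×11.7 + 11.0] = 0.480 × 16.85 = 8.088 L·cmH2O.
Power = 16 × 8.088 = 129.41 L·cmH2O/min.
× 0.098 J/(L·cmH2O) → 12.682 J/min.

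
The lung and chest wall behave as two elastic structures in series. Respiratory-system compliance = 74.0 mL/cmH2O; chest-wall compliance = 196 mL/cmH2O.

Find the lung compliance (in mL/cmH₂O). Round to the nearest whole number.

1/CL = 1/Crs − 1/Ccw.
1/CL = 1/74.0 − 1/196 = 0.008411.
CL = 118.89 mL/cmH2O.

119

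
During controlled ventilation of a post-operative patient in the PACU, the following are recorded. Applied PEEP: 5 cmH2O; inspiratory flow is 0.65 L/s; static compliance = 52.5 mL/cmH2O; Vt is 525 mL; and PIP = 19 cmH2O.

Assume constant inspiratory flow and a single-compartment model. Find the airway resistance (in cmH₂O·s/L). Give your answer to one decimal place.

6.2

Equation of motion (constant flow): PIP = Vt/C + R·V̇ + PEEP.
R·V̇ = PIP − Vt/C − PEEP = 19 − 525/52.5 − 5 = 19 − 10.0 − 5 = 4.0 cmH2O.
R = 4.0 / 0.65 = 6.154 cmH2O·s/L.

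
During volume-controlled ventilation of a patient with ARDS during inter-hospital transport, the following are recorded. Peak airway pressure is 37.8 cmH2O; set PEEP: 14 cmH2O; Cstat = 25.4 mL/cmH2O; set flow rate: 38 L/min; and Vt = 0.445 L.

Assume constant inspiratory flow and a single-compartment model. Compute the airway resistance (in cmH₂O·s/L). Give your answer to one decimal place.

Flow: 38 L/min ÷ 60 = 0.6333 L/s.
Equation of motion (constant flow): PIP = Vt/C + R·V̇ + PEEP.
R·V̇ = PIP − Vt/C − PEEP = 37.8 − 445/25.4 − 14 = 37.8 − 17.52 − 14 = 6.28 cmH2O.
R = 6.28 / 0.6333 = 9.916 cmH2O·s/L.

9.9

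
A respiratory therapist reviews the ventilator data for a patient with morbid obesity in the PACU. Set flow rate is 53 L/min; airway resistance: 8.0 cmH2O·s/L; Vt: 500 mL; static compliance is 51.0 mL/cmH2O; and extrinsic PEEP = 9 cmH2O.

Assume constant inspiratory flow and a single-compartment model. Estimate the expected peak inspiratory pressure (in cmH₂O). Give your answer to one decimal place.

Flow: 53 L/min ÷ 60 = 0.8833 L/s.
Equation of motion (constant flow): PIP = Vt/C + R·V̇ + PEEP.
PIP = 500/51.0 + 8.0×0.8833 + 9 = 9.804 + 7.066 + 9 = 25.87 cmH2O.

25.9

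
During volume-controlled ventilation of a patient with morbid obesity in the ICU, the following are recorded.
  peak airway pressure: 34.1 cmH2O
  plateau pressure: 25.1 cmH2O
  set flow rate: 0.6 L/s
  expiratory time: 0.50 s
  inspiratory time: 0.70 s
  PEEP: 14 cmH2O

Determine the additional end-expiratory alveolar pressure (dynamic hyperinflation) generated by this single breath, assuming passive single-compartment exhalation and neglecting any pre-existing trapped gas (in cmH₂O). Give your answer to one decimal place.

4.6

Vt = flow × Ti = 0.6 L/s × 0.70 s × 1000 mL/L = 420.0 mL.
R = (PIP − Pplat)/V̇ = (34.1 − 25.1) / 0.6 = 9.0/0.6 = 15.0 cmH2O·s/L.
C = Vt/(Pplat − PEEP) = 420.0 / (25.1 − 14) = 420.0/11.1 = 37.838 mL/cmH2O.
τ = R × C = 15.0 × 0.03784 L/cmH2O = 0.5676 s.
Fraction remaining = e^(−Te/τ) = e^(−0.50/0.5676) = 0.4144; trapped volume = 420.0 × 0.4144 = 174.05 mL.
Additional alveolar pressure from trapping ≈ V_trapped / C = 174.05 / 37.838 = 4.6 cmH2O.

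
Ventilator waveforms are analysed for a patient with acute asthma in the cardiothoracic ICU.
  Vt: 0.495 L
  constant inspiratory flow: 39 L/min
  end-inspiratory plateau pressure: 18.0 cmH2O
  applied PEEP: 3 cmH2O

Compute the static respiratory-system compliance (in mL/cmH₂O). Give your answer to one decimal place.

33.0

Cstat = Vt / (Pplat − PEEP) = 495 / (18.0 − 3) = 495 / 15.0 = 33.0 mL/cmH2O.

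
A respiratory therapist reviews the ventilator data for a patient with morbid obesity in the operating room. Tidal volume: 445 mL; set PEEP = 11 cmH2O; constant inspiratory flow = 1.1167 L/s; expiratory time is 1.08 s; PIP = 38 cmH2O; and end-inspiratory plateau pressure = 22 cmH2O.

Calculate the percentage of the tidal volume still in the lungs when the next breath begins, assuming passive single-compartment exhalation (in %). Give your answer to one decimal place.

R = (PIP − Pplat)/V̇ = (38 − 22) / 1.1167 = 16.0/1.1167 = 14.328 cmH2O·s/L.
C = Vt/(Pplat − PEEP) = 445.0 / (22 − 11) = 445.0/11.0 = 40.455 mL/cmH2O.
τ = R × C = 14.328 × 0.04046 L/cmH2O = 0.5797 s.
Fraction remaining at end-expiration = e^(−Te/τ) = e^(−1.08/0.5797) = 0.1552 → 15.52%.

15.5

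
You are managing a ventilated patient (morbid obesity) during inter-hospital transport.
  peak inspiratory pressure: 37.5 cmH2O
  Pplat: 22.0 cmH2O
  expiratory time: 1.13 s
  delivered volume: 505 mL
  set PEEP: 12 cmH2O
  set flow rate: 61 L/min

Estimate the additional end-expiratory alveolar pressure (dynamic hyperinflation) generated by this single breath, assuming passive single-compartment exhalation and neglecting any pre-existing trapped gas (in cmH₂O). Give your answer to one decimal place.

2.3

Flow: 61 L/min ÷ 60 = 1.0167 L/s.
R = (PIP − Pplat)/V̇ = (37.5 − 22.0) / 1.0167 = 15.5/1.0167 = 15.245 cmH2O·s/L.
C = Vt/(Pplat − PEEP) = 505.0 / (22.0 − 12) = 505.0/10.0 = 50.5 mL/cmH2O.
τ = R × C = 15.245 × 0.0505 L/cmH2O = 0.7699 s.
Fraction remaining = e^(−Te/τ) = e^(−1.13/0.7699) = 0.2304; trapped volume = 505.0 × 0.2304 = 116.35 mL.
Additional alveolar pressure from trapping ≈ V_trapped / C = 116.35 / 50.5 = 2.304 cmH2O.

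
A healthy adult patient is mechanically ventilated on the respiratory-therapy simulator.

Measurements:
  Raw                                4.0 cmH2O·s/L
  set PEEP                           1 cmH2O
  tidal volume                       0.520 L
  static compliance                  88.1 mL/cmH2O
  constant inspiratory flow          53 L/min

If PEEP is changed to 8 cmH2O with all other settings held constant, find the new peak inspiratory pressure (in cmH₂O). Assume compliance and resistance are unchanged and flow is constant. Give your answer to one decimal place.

17.4

Flow: 53 L/min ÷ 60 = 0.8833 L/s.
PIP = Vt/C + R·V̇ + PEEP (constant-flow equation of motion).
Only the baseline term changes: ΔPIP = ΔPEEP = 8 − 1 = 7.0 cmH2O.
Original PIP = 520/88.1 + 4.0×0.8833 + 1 = 10.436 cmH2O; new PIP = 10.436 + (7.0) = 17.436 cmH2O.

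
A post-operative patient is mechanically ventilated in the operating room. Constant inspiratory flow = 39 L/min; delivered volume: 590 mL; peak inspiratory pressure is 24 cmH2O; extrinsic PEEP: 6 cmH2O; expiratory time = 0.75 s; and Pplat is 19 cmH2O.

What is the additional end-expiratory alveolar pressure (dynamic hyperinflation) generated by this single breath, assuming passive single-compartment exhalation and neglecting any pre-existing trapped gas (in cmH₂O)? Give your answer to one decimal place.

1.5

Flow: 39 L/min ÷ 60 = 0.65 L/s.
R = (PIP − Pplat)/V̇ = (24 − 19) / 0.65 = 5.0/0.65 = 7.692 cmH2O·s/L.
C = Vt/(Pplat − PEEP) = 590.0 / (19 − 6) = 590.0/13.0 = 45.385 mL/cmH2O.
τ = R × C = 7.692 × 0.04539 L/cmH2O = 0.3491 s.
Fraction remaining = e^(−Te/τ) = e^(−0.75/0.3491) = 0.1167; trapped volume = 590.0 × 0.1167 = 68.853 mL.
Additional alveolar pressure from trapping ≈ V_trapped / C = 68.853 / 45.385 = 1.517 cmH2O.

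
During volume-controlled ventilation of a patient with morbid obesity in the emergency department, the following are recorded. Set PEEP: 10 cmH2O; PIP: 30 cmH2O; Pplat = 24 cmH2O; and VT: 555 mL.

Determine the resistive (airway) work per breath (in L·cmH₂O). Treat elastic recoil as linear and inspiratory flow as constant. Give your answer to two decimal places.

With constant inspiratory flow the resistive pressure is constant at PIP − Pplat = 30 − 24 = 6.0 cmH2O, so resistive work = 6.0 × 0.555 = 3.33 L·cmH2O.

3.33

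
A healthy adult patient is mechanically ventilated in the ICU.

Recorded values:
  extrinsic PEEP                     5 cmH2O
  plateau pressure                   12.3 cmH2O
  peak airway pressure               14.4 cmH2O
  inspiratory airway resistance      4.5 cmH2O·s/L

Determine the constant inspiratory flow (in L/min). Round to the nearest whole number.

flow = (PIP − Pplat) / Raw = (14.4 − 12.3) / 4.5 = 0.4667 L/s × 60 = 28.002 L/min.

28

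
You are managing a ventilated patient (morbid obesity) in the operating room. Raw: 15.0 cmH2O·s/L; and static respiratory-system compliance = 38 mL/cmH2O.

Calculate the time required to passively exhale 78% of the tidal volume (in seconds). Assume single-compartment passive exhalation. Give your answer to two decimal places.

0.86

τ = R × C = 15.0 × 38 mL/cmH2O = 15.0 × 0.038 L/cmH2O = 0.57 s.
Exhaled fraction f = 1 − e^(−t/τ) → t = −τ·ln(1 − f) = −0.57·ln(0.22) = 0.8631 s.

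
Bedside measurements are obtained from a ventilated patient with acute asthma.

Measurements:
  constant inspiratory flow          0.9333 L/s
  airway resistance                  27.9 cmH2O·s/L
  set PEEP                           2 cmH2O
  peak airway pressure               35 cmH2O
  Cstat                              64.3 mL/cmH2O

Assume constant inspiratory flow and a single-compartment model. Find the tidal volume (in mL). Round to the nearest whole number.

Equation of motion (constant flow): PIP = Vt/C + R·V̇ + PEEP.
Vt/C = PIP − R·V̇ − PEEP = 35 − 26.039 − 2 = 6.961 cmH2O.
Vt = C × 6.961 = 64.3 × 6.961 = 447.59 mL.

448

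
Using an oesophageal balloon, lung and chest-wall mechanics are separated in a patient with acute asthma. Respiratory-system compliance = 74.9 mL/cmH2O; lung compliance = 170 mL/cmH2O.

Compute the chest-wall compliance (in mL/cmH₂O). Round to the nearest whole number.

1/Ccw = 1/Crs − 1/CL.
1/Ccw = 1/74.9 − 1/170 = 0.007469.
Ccw = 133.89 mL/cmH2O.

134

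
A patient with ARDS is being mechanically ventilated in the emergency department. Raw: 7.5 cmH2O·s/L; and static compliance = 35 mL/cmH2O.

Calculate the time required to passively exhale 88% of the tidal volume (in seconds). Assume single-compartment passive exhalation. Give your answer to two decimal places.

0.56

τ = R × C = 7.5 × 35 mL/cmH2O = 7.5 × 0.035 L/cmH2O = 0.2625 s.
Exhaled fraction f = 1 − e^(−t/τ) → t = −τ·ln(1 − f) = −0.2625·ln(0.12) = 0.5566 s.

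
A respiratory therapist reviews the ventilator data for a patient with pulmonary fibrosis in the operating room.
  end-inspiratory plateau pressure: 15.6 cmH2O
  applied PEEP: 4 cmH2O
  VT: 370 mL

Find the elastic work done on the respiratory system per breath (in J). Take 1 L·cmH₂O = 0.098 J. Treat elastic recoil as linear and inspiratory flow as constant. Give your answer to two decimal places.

0.21

Elastic work ≈ ½ × (Pplat − PEEP) × Vt = 0.5 × (15.6 − 4) × 0.370 L = 0.5 × 11.6 × 0.370 = 2.146 L·cmH2O.
× 0.098 J/(L·cmH2O) → 0.2103 J.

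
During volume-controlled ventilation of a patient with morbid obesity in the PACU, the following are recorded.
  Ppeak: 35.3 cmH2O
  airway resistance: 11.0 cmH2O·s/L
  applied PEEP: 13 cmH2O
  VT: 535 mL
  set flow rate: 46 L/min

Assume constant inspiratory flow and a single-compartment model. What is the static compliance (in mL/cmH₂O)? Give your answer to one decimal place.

38.6

Flow: 46 L/min ÷ 60 = 0.7667 L/s.
Equation of motion (constant flow): PIP = Vt/C + R·V̇ + PEEP.
Vt/C = PIP − R·V̇ − PEEP = 35.3 − 11.0×0.7667 − 13 = 35.3 − 8.434 − 13 = 13.866 cmH2O.
C = Vt / 13.866 = 535 / 13.866 = 38.584 mL/cmH2O.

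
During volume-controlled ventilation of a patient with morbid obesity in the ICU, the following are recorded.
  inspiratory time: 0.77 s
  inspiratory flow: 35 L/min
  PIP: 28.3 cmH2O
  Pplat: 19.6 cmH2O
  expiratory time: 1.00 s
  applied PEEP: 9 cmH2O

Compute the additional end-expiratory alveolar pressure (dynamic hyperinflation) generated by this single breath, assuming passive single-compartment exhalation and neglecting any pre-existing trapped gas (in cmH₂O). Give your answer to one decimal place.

Flow: 35 L/min ÷ 60 = 0.5833 L/s.
Vt = flow × Ti = 0.5833 L/s × 0.77 s × 1000 mL/L = 449.14 mL.
R = (PIP − Pplat)/V̇ = (28.3 − 19.6) / 0.5833 = 8.7/0.5833 = 14.915 cmH2O·s/L.
C = Vt/(Pplat − PEEP) = 449.14 / (19.6 − 9) = 449.14/10.6 = 42.372 mL/cmH2O.
τ = R × C = 14.915 × 0.04237 L/cmH2O = 0.6319 s.
Fraction remaining = e^(−Te/τ) = e^(−1.00/0.6319) = 0.2055; trapped volume = 449.14 × 0.2055 = 92.298 mL.
Additional alveolar pressure from trapping ≈ V_trapped / C = 92.298 / 42.372 = 2.178 cmH2O.

2.2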